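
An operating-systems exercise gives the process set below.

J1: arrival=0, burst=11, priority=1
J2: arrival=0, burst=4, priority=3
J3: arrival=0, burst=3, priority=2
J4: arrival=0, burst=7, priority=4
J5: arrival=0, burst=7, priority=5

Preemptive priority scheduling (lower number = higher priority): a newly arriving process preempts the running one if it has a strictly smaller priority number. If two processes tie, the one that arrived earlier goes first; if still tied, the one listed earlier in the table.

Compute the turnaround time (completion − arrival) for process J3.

Timeline: | J1 0-11 | J3 11-14 | J2 14-18 | J4 18-25 | J5 25-32 |
Completion: J1=11  J2=18  J3=14  J4=25  J5=32
Turnaround (C−A): J1=11  J2=18  J3=14  J4=25  J5=32
Turnaround(J3) = completion − arrival = 14 − 0 = 14

14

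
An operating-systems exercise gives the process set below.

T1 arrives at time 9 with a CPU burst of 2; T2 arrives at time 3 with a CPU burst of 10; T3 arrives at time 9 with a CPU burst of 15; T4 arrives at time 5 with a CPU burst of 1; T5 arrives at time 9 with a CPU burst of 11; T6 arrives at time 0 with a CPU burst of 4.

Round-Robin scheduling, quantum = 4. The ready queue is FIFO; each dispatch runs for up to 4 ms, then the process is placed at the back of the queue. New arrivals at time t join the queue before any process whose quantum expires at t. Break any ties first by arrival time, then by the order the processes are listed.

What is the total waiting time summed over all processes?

Gantt: | T6 0-4 | T2 4-8 | T4 8-9 | T2 9-13 | T1 13-15 | T3 15-19 | T5 19-23 | T2 23-25 | T3 25-29 | T5 29-33 | T3 33-37 | T5 37-40 | T3 40-43 |
Completion: T1=15  T2=25  T3=43  T4=9  T5=40  T6=4
Turnaround (C−A): T1=6  T2=22  T3=34  T4=4  T5=31  T6=4
Waiting = turnaround − burst: T1=4, T2=12, T3=19, T4=3, T5=20, T6=0
Total waiting = 4 + 12 + 19 + 3 + 20 + 0 = 58

58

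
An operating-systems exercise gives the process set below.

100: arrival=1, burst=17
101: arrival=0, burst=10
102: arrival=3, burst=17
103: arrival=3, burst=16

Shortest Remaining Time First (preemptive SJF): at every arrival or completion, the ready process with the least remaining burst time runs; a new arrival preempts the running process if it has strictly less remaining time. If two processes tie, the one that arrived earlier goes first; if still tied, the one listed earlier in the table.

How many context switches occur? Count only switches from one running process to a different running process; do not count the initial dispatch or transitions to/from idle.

Schedule: | 101 0-10 | 103 10-26 | 100 26-43 | 102 43-60 |
Completion: 100=43  101=10  102=60  103=26
Turnaround (C−A): 100=42  101=10  102=57  103=23

3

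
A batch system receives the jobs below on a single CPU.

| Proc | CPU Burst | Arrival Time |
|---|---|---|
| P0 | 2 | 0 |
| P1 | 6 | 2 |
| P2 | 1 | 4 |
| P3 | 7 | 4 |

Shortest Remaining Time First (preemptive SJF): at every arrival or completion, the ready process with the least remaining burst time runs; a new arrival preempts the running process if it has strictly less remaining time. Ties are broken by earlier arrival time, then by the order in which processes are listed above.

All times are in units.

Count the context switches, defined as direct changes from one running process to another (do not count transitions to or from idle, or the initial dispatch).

Schedule: | P0 0-2 | P1 2-4 | P2 4-5 | P1 5-9 | P3 9-16 |
Completion: P0=2  P1=9  P2=5  P3=16
Turnaround (C−A): P0=2  P1=7  P2=1  P3=12

4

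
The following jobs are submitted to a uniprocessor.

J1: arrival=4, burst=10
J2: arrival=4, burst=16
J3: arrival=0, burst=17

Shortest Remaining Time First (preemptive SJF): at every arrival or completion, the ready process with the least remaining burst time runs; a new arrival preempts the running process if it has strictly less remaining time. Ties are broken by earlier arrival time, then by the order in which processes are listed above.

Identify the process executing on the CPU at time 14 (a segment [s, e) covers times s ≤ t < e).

J3

Timeline: | J3 0-4 | J1 4-14 | J3 14-27 | J2 27-43 |
Completion: J1=14  J2=43  J3=27
Turnaround (C−A): J1=10  J2=39  J3=27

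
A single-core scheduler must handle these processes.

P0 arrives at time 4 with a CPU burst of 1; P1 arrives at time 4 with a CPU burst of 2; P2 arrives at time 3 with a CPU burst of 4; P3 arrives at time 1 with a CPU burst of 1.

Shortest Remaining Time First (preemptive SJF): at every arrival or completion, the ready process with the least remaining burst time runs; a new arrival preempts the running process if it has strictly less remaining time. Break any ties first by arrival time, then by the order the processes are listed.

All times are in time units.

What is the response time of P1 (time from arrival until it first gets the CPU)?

Gantt: | idle 0-1 | P3 1-2 | idle 2-3 | P2 3-4 | P0 4-5 | P1 5-7 | P2 7-10 |
Completion: P0=5  P1=7  P2=10  P3=2
Response(P1) = first start − arrival = 5 − 4 = 1

1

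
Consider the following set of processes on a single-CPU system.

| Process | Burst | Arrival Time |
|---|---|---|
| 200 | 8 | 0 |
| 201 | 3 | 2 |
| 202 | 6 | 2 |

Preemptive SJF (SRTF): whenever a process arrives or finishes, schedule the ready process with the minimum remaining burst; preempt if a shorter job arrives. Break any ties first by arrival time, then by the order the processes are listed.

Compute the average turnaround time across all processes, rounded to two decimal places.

9.67

Timeline: | 200 0-2 | 201 2-5 | 200 5-11 | 202 11-17 |
Completion: 200=11  201=5  202=17
Turnaround (C−A): 200=11  201=3  202=15
Turnaround times: 200=11, 201=3, 202=15
Average turnaround = (11+3+15) / 3 = 29/3 = 9.67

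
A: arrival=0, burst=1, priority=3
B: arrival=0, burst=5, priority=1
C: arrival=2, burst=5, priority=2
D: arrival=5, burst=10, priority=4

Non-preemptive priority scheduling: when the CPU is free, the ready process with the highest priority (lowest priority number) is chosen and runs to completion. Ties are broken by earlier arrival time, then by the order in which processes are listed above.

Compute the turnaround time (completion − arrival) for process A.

11

Gantt: | B 0-5 | C 5-10 | A 10-11 | D 11-21 |
Completion: A=11  B=5  C=10  D=21
Turnaround (C−A): A=11  B=5  C=8  D=16
Turnaround(A) = completion − arrival = 11 − 0 = 11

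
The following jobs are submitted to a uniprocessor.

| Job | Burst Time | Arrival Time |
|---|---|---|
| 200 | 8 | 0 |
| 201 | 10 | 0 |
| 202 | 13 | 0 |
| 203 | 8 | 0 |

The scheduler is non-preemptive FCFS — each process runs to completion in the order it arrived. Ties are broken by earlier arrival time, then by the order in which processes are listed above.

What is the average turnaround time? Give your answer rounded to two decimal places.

24.00

Schedule: | 200 0-8 | 201 8-18 | 202 18-31 | 203 31-39 |
Completion: 200=8  201=18  202=31  203=39
Turnaround times: 200=8, 201=18, 202=31, 203=39
Average turnaround = (8+18+31+39) / 4 = 96/4 = 24.00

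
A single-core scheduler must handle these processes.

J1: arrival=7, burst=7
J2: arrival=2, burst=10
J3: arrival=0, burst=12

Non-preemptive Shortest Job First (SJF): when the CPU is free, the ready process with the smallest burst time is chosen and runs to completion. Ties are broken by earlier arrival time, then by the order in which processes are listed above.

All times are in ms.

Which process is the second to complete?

J1

Gantt: | J3 0-12 | J1 12-19 | J2 19-29 |
Completion: J1=19  J2=29  J3=12
Finish order: J3 → J1 → J2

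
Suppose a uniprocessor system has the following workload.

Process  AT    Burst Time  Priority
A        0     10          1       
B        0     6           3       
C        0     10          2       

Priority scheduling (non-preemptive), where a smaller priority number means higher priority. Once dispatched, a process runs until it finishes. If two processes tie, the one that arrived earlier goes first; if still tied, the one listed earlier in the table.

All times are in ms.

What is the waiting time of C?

Schedule: | A 0-10 | C 10-20 | B 20-26 |
Completion: A=10  B=26  C=20
Turnaround (C−A): A=10  B=26  C=20
Waiting(C) = turnaround − burst = 20 − 10 = 10

10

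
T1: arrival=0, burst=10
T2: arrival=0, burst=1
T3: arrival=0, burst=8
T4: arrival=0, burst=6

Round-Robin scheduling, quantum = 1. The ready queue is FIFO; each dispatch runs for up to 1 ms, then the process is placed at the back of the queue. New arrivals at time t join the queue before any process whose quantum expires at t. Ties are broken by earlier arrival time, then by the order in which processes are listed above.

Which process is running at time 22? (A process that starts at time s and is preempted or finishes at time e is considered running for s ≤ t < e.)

Timeline: | T1 0-1 | T2 1-2 | T3 2-3 | T4 3-4 | T1 4-5 | T3 5-6 | T4 6-7 | T1 7-8 | T3 8-9 | T4 9-10 | T1 10-11 | T3 11-12 | T4 12-13 | T1 13-14 | T3 14-15 | T4 15-16 | T1 16-17 | T3 17-18 | T4 18-19 | T1 19-20 | T3 20-21 | T1 21-22 | T3 22-23 | T1 23-25 |
Completion: T1=25  T2=2  T3=23  T4=19

T3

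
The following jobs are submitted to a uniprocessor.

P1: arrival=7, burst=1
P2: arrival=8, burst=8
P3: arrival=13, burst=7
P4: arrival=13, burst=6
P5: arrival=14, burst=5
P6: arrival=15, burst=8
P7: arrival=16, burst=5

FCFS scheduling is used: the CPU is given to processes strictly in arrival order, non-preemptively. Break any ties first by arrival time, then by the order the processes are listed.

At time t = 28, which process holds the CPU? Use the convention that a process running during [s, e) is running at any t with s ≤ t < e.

Gantt: | idle 0-7 | P1 7-8 | P2 8-16 | P3 16-23 | P4 23-29 | P5 29-34 | P6 34-42 | P7 42-47 |
Completion: P1=8  P2=16  P3=23  P4=29  P5=34  P6=42  P7=47

P4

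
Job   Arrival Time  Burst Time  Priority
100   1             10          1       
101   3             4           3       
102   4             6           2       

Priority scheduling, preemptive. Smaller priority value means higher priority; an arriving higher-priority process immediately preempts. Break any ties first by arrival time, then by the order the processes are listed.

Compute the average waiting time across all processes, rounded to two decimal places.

Timeline: | idle 0-1 | 100 1-11 | 102 11-17 | 101 17-21 |
Completion: 100=11  101=21  102=17
Waiting times: 100=0, 101=14, 102=7
Average waiting = (0+14+7) / 3 = 21/3 = 7.00

7.00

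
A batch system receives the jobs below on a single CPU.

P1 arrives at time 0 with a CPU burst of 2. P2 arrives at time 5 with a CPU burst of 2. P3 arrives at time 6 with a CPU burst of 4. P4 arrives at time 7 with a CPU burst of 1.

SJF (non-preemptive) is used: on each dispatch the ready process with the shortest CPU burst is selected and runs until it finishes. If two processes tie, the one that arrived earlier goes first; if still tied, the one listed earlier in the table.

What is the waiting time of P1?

Timeline: | P1 0-2 | idle 2-5 | P2 5-7 | P4 7-8 | P3 8-12 |
Completion: P1=2  P2=7  P3=12  P4=8
Turnaround (C−A): P1=2  P2=2  P3=6  P4=1
Waiting(P1) = turnaround − burst = 2 − 2 = 0

0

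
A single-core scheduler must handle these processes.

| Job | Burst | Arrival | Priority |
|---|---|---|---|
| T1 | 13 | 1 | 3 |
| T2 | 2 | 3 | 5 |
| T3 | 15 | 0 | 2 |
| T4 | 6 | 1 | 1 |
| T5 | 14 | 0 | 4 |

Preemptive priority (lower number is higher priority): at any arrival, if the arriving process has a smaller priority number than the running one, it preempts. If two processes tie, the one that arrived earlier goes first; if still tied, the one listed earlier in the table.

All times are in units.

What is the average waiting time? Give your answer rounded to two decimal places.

Schedule: | T3 0-1 | T4 1-7 | T3 7-21 | T1 21-34 | T5 34-48 | T2 48-50 |
Completion: T1=34  T2=50  T3=21  T4=7  T5=48
Waiting times: T1=20, T2=45, T3=6, T4=0, T5=34
Average waiting = (20+45+6+0+34) / 5 = 105/5 = 21.00

21.00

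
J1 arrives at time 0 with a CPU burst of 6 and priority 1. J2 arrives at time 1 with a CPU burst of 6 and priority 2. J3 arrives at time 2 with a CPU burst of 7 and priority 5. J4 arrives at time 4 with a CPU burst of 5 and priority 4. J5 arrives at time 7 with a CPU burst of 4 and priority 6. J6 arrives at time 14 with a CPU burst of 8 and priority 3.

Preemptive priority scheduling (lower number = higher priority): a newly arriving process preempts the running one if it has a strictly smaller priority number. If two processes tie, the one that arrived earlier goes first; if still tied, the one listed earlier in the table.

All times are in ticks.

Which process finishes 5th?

Schedule: | J1 0-6 | J2 6-12 | J4 12-14 | J6 14-22 | J4 22-25 | J3 25-32 | J5 32-36 |
Completion: J1=6  J2=12  J3=32  J4=25  J5=36  J6=22
Turnaround (C−A): J1=6  J2=11  J3=30  J4=21  J5=29  J6=8
Finish order: J1 → J2 → J6 → J4 → J3 → J5

J3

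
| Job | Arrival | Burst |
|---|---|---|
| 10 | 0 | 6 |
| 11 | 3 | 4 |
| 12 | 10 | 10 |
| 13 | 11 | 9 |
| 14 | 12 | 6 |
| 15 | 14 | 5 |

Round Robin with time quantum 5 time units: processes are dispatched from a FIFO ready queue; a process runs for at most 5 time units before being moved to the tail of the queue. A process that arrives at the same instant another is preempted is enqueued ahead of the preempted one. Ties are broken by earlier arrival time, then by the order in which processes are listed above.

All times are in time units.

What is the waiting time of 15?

Schedule: | 10 0-5 | 11 5-9 | 10 9-10 | 12 10-15 | 13 15-20 | 14 20-25 | 15 25-30 | 12 30-35 | 13 35-39 | 14 39-40 |
Completion: 10=10  11=9  12=35  13=39  14=40  15=30
Turnaround (C−A): 10=10  11=6  12=25  13=28  14=28  15=16
Waiting(15) = turnaround − burst = 16 − 5 = 11

11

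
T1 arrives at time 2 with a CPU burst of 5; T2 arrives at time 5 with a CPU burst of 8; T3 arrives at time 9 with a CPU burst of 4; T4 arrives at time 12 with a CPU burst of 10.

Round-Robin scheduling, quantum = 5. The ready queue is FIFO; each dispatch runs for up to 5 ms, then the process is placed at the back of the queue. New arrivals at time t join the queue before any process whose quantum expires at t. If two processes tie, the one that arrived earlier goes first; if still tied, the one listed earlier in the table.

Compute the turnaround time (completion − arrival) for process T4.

17

Timeline: | idle 0-2 | T1 2-7 | T2 7-12 | T3 12-16 | T4 16-21 | T2 21-24 | T4 24-29 |
Completion: T1=7  T2=24  T3=16  T4=29
Turnaround (C−A): T1=5  T2=19  T3=7  T4=17
Turnaround(T4) = completion − arrival = 29 − 12 = 17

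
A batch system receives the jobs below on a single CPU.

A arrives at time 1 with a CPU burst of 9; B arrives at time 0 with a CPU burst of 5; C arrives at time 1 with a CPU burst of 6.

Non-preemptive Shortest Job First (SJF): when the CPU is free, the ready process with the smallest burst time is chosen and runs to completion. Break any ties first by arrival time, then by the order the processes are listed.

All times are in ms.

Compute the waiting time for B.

0

Gantt: | B 0-5 | C 5-11 | A 11-20 |
Completion: A=20  B=5  C=11
Waiting(B) = turnaround − burst = 5 − 5 = 0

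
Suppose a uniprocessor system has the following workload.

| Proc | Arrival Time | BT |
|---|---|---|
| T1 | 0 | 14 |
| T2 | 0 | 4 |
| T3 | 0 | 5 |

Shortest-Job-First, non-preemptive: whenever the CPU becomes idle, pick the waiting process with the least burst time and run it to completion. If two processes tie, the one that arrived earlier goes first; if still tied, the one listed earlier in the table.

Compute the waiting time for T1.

Timeline: | T2 0-4 | T3 4-9 | T1 9-23 |
Completion: T1=23  T2=4  T3=9
Waiting(T1) = turnaround − burst = 23 − 14 = 9

9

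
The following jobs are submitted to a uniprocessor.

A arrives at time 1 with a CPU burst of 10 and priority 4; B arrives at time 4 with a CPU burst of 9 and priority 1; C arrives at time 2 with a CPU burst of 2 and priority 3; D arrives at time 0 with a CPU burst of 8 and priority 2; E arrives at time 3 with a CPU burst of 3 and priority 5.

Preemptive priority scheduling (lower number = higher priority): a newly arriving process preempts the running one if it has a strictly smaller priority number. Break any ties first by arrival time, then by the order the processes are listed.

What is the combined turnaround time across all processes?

100

Timeline: | D 0-4 | B 4-13 | D 13-17 | C 17-19 | A 19-29 | E 29-32 |
Completion: A=29  B=13  C=19  D=17  E=32
Turnaround (C−A): A=28  B=9  C=17  D=17  E=29
Turnaround = completion − arrival: A=28, B=9, C=17, D=17, E=29
Total turnaround = 28 + 9 + 17 + 17 + 29 = 100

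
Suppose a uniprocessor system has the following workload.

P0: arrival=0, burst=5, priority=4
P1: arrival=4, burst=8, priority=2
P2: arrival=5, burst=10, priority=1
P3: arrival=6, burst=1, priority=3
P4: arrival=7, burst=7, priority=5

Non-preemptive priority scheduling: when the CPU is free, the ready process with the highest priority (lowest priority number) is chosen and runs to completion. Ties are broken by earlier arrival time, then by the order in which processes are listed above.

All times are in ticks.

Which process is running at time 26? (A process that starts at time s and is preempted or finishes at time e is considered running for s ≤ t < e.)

P4

Schedule: | P0 0-5 | P2 5-15 | P1 15-23 | P3 23-24 | P4 24-31 |
Completion: P0=5  P1=23  P2=15  P3=24  P4=31
Turnaround (C−A): P0=5  P1=19  P2=10  P3=18  P4=24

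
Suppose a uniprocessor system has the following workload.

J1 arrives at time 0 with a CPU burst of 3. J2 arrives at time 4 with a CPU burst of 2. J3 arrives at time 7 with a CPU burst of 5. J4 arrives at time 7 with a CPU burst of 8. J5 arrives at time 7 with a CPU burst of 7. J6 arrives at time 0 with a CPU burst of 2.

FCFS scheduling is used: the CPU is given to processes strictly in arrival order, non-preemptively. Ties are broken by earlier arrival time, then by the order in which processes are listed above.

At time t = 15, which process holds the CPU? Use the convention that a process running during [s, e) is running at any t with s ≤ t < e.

Schedule: | J1 0-3 | J6 3-5 | J2 5-7 | J3 7-12 | J4 12-20 | J5 20-27 |
Completion: J1=3  J2=7  J3=12  J4=20  J5=27  J6=5
Turnaround (C−A): J1=3  J2=3  J3=5  J4=13  J5=20  J6=5

J4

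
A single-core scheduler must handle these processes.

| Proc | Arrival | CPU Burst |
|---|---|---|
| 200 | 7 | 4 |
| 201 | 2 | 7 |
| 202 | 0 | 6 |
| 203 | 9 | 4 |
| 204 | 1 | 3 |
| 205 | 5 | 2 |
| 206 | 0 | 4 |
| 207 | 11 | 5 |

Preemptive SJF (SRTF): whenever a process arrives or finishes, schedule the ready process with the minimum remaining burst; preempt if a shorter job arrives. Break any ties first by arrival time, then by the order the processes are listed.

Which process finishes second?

Schedule: | 206 0-4 | 204 4-7 | 205 7-9 | 200 9-13 | 203 13-17 | 207 17-22 | 202 22-28 | 201 28-35 |
Completion: 200=13  201=35  202=28  203=17  204=7  205=9  206=4  207=22
Turnaround (C−A): 200=6  201=33  202=28  203=8  204=6  205=4  206=4  207=11
Finish order: 206 → 204 → 205 → 200 → 203 → 207 → 202 → 201

204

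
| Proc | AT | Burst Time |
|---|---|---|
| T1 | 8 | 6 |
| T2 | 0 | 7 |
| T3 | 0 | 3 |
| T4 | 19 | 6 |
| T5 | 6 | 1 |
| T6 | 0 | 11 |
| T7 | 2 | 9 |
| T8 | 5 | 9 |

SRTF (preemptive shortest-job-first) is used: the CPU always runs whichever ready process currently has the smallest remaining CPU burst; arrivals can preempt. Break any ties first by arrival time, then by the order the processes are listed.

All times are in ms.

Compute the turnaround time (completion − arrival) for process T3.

3

Gantt: | T3 0-3 | T2 3-6 | T5 6-7 | T2 7-11 | T1 11-17 | T7 17-19 | T4 19-25 | T7 25-32 | T8 32-41 | T6 41-52 |
Completion: T1=17  T2=11  T3=3  T4=25  T5=7  T6=52  T7=32  T8=41
Turnaround (C−A): T1=9  T2=11  T3=3  T4=6  T5=1  T6=52  T7=30  T8=36
Turnaround(T3) = completion − arrival = 3 − 0 = 3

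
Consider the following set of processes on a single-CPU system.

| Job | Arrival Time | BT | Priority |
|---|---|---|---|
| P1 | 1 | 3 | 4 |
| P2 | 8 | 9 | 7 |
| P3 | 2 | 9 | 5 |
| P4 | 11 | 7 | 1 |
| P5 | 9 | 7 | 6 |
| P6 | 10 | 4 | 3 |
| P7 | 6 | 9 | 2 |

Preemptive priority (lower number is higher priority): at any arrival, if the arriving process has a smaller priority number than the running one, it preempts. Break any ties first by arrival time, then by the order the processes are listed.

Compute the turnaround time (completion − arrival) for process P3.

31

Schedule: | idle 0-1 | P1 1-4 | P3 4-6 | P7 6-11 | P4 11-18 | P7 18-22 | P6 22-26 | P3 26-33 | P5 33-40 | P2 40-49 |
Completion: P1=4  P2=49  P3=33  P4=18  P5=40  P6=26  P7=22
Turnaround(P3) = completion − arrival = 33 − 2 = 31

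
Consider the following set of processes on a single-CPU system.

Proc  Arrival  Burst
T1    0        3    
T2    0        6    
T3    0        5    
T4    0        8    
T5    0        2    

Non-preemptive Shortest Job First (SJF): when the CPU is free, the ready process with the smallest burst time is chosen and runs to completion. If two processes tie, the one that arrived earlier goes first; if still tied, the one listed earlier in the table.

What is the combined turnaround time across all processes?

57

Schedule: | T5 0-2 | T1 2-5 | T3 5-10 | T2 10-16 | T4 16-24 |
Completion: T1=5  T2=16  T3=10  T4=24  T5=2
Turnaround = completion − arrival: T1=5, T2=16, T3=10, T4=24, T5=2
Total turnaround = 5 + 16 + 10 + 24 + 2 = 57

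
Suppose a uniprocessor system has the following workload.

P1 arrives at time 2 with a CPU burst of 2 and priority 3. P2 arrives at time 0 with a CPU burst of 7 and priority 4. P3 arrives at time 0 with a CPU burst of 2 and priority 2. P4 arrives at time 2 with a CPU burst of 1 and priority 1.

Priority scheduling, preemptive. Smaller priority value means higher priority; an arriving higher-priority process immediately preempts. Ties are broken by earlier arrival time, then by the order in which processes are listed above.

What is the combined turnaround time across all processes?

Schedule: | P3 0-2 | P4 2-3 | P1 3-5 | P2 5-12 |
Completion: P1=5  P2=12  P3=2  P4=3
Turnaround = completion − arrival: P1=3, P2=12, P3=2, P4=1
Total turnaround = 3 + 12 + 2 + 1 = 18

18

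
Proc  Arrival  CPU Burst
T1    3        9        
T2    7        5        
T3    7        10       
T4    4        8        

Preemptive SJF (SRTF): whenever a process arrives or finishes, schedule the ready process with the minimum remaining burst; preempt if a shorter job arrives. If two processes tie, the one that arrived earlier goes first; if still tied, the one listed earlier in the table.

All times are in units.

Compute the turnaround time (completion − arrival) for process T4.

21

Timeline: | idle 0-3 | T1 3-12 | T2 12-17 | T4 17-25 | T3 25-35 |
Completion: T1=12  T2=17  T3=35  T4=25
Turnaround(T4) = completion − arrival = 25 − 4 = 21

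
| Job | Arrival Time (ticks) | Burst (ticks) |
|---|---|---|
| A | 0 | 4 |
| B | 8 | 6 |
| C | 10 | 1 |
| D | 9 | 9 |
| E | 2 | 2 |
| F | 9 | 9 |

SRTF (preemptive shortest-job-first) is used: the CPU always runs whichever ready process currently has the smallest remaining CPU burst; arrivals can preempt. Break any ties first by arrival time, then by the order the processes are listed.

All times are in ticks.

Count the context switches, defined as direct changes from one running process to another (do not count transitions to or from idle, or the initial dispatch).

5

Gantt: | A 0-4 | E 4-6 | idle 6-8 | B 8-10 | C 10-11 | B 11-15 | D 15-24 | F 24-33 |
Completion: A=4  B=15  C=11  D=24  E=6  F=33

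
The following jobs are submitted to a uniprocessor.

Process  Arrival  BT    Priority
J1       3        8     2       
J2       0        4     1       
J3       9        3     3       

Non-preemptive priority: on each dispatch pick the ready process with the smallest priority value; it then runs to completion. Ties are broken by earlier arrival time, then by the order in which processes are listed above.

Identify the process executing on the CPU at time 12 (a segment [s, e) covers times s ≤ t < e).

Timeline: | J2 0-4 | J1 4-12 | J3 12-15 |
Completion: J1=12  J2=4  J3=15
Turnaround (C−A): J1=9  J2=4  J3=6

J3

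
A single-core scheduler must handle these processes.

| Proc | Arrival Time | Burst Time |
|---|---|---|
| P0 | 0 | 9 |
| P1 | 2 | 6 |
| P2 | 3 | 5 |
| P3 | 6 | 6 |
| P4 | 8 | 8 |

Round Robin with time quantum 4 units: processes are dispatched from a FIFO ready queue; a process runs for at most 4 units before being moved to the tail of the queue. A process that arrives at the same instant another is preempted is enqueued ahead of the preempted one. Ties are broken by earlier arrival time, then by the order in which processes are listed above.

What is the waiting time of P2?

Timeline: | P0 0-4 | P1 4-8 | P2 8-12 | P0 12-16 | P3 16-20 | P4 20-24 | P1 24-26 | P2 26-27 | P0 27-28 | P3 28-30 | P4 30-34 |
Completion: P0=28  P1=26  P2=27  P3=30  P4=34
Turnaround (C−A): P0=28  P1=24  P2=24  P3=24  P4=26
Waiting(P2) = turnaround − burst = 24 − 5 = 19

19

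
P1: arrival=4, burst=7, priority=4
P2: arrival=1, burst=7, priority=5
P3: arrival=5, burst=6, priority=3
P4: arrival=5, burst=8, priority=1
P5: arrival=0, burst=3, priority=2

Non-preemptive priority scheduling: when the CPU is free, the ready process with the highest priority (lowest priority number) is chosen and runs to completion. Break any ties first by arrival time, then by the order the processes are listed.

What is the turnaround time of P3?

19

Gantt: | P5 0-3 | P2 3-10 | P4 10-18 | P3 18-24 | P1 24-31 |
Completion: P1=31  P2=10  P3=24  P4=18  P5=3
Turnaround(P3) = completion − arrival = 24 − 5 = 19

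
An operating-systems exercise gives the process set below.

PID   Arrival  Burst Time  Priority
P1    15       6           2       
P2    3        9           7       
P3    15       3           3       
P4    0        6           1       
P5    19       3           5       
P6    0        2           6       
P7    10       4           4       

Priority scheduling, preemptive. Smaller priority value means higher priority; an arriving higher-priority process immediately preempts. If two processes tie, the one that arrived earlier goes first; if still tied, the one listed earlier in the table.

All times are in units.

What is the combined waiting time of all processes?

Schedule: | P4 0-6 | P6 6-8 | P2 8-10 | P7 10-14 | P2 14-15 | P1 15-21 | P3 21-24 | P5 24-27 | P2 27-33 |
Completion: P1=21  P2=33  P3=24  P4=6  P5=27  P6=8  P7=14
Waiting = turnaround − burst: P1=0, P2=21, P3=6, P4=0, P5=5, P6=6, P7=0
Total waiting = 0 + 21 + 6 + 0 + 5 + 6 + 0 = 38

38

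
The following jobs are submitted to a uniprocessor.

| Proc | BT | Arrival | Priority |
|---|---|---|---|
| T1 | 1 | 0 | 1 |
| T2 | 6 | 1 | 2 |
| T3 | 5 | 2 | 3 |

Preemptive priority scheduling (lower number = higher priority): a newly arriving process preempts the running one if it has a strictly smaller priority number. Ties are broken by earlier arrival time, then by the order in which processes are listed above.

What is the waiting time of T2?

Timeline: | T1 0-1 | T2 1-7 | T3 7-12 |
Completion: T1=1  T2=7  T3=12
Turnaround (C−A): T1=1  T2=6  T3=10
Waiting(T2) = turnaround − burst = 6 − 6 = 0

0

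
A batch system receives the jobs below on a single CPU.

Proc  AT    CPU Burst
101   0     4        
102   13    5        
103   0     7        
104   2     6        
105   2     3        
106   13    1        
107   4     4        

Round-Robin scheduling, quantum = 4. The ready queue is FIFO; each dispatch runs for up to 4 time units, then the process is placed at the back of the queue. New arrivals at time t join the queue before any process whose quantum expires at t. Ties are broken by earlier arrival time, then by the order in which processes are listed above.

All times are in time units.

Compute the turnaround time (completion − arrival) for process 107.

Timeline: | 101 0-4 | 103 4-8 | 104 8-12 | 105 12-15 | 107 15-19 | 103 19-22 | 104 22-24 | 102 24-28 | 106 28-29 | 102 29-30 |
Completion: 101=4  102=30  103=22  104=24  105=15  106=29  107=19
Turnaround(107) = completion − arrival = 19 − 4 = 15

15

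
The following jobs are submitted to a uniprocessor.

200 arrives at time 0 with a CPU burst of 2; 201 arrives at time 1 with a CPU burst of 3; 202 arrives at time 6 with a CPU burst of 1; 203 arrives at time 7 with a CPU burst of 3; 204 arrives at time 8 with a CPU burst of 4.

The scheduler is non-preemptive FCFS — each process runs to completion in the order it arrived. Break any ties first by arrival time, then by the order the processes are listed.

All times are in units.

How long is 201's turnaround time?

Timeline: | 200 0-2 | 201 2-5 | idle 5-6 | 202 6-7 | 203 7-10 | 204 10-14 |
Completion: 200=2  201=5  202=7  203=10  204=14
Turnaround(201) = completion − arrival = 5 − 1 = 4

4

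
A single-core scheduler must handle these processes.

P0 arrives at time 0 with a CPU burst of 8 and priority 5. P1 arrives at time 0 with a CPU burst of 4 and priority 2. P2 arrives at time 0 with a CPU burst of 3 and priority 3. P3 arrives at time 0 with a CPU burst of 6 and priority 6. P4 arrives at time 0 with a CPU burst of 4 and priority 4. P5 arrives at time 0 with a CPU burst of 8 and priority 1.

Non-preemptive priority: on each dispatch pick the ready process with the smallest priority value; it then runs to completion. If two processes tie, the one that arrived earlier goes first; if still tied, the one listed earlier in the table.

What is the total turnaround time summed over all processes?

Timeline: | P5 0-8 | P1 8-12 | P2 12-15 | P4 15-19 | P0 19-27 | P3 27-33 |
Completion: P0=27  P1=12  P2=15  P3=33  P4=19  P5=8
Turnaround (C−A): P0=27  P1=12  P2=15  P3=33  P4=19  P5=8
Turnaround = completion − arrival: P0=27, P1=12, P2=15, P3=33, P4=19, P5=8
Total turnaround = 27 + 12 + 15 + 33 + 19 + 8 = 114

114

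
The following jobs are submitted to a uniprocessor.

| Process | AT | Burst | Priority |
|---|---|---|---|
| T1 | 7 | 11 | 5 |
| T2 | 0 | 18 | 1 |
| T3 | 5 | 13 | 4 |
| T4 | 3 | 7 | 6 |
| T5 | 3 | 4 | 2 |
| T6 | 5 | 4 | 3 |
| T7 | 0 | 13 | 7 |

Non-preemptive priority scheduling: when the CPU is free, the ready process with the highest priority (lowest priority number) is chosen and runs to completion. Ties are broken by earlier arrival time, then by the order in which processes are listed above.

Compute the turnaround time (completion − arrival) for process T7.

Timeline: | T2 0-18 | T5 18-22 | T6 22-26 | T3 26-39 | T1 39-50 | T4 50-57 | T7 57-70 |
Completion: T1=50  T2=18  T3=39  T4=57  T5=22  T6=26  T7=70
Turnaround (C−A): T1=43  T2=18  T3=34  T4=54  T5=19  T6=21  T7=70
Turnaround(T7) = completion − arrival = 70 − 0 = 70

70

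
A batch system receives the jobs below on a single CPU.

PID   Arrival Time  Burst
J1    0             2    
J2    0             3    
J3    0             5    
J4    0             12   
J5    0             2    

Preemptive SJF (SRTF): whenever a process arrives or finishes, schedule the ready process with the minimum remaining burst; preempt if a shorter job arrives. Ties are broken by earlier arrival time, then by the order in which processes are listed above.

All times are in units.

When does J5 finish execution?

4

Schedule: | J1 0-2 | J5 2-4 | J2 4-7 | J3 7-12 | J4 12-24 |
Completion: J1=2  J2=7  J3=12  J4=24  J5=4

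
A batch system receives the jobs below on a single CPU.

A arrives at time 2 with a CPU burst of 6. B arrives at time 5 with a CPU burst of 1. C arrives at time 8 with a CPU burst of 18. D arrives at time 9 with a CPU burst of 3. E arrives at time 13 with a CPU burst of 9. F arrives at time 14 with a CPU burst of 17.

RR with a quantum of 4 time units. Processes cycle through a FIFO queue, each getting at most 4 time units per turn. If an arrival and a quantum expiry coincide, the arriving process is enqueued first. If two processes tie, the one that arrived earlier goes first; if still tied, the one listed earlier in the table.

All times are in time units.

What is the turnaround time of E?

28

Gantt: | idle 0-2 | A 2-6 | B 6-7 | A 7-9 | C 9-13 | D 13-16 | E 16-20 | C 20-24 | F 24-28 | E 28-32 | C 32-36 | F 36-40 | E 40-41 | C 41-45 | F 45-49 | C 49-51 | F 51-56 |
Completion: A=9  B=7  C=51  D=16  E=41  F=56
Turnaround (C−A): A=7  B=2  C=43  D=7  E=28  F=42
Turnaround(E) = completion − arrival = 41 − 13 = 28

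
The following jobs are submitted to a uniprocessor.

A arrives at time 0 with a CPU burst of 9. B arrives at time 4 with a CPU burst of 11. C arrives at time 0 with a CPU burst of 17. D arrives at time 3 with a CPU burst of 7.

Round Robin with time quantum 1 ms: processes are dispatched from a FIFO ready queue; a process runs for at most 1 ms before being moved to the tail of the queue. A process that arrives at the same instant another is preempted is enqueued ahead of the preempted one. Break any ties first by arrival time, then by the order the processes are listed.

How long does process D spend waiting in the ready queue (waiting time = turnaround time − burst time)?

19

Timeline: | A 0-1 | C 1-2 | A 2-3 | C 3-4 | D 4-5 | A 5-6 | B 6-7 | C 7-8 | D 8-9 | A 9-10 | B 10-11 | C 11-12 | D 12-13 | A 13-14 | B 14-15 | C 15-16 | D 16-17 | A 17-18 | B 18-19 | C 19-20 | D 20-21 | A 21-22 | B 22-23 | C 23-24 | D 24-25 | A 25-26 | B 26-27 | C 27-28 | D 28-29 | A 29-30 | B 30-31 | C 31-32 | B 32-33 | C 33-34 | B 34-35 | C 35-36 | B 36-37 | C 37-38 | B 38-39 | C 39-44 |
Completion: A=30  B=39  C=44  D=29
Waiting(D) = turnaround − burst = 26 − 7 = 19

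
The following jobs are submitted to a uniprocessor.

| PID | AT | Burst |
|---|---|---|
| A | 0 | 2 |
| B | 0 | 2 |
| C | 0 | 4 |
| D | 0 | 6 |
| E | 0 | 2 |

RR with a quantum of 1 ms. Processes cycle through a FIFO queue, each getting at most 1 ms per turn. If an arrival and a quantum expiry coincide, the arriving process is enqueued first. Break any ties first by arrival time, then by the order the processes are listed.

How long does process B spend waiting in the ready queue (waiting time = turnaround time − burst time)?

Gantt: | A 0-1 | B 1-2 | C 2-3 | D 3-4 | E 4-5 | A 5-6 | B 6-7 | C 7-8 | D 8-9 | E 9-10 | C 10-11 | D 11-12 | C 12-13 | D 13-16 |
Completion: A=6  B=7  C=13  D=16  E=10
Turnaround (C−A): A=6  B=7  C=13  D=16  E=10
Waiting(B) = turnaround − burst = 7 − 2 = 5

5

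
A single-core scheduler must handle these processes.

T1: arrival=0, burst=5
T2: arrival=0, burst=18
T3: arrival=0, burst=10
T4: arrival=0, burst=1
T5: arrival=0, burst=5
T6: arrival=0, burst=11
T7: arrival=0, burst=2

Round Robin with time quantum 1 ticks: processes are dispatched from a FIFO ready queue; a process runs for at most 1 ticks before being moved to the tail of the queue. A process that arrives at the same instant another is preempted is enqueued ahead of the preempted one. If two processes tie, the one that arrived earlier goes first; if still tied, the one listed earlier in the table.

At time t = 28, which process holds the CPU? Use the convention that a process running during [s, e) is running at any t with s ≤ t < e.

T2

Timeline: | T1 0-1 | T2 1-2 | T3 2-3 | T4 3-4 | T5 4-5 | T6 5-6 | T7 6-7 | T1 7-8 | T2 8-9 | T3 9-10 | T5 10-11 | T6 11-12 | T7 12-13 | T1 13-14 | T2 14-15 | T3 15-16 | T5 16-17 | T6 17-18 | T1 18-19 | T2 19-20 | T3 20-21 | T5 21-22 | T6 22-23 | T1 23-24 | T2 24-25 | T3 25-26 | T5 26-27 | T6 27-28 | T2 28-29 | T3 29-30 | T6 30-31 | T2 31-32 | T3 32-33 | T6 33-34 | T2 34-35 | T3 35-36 | T6 36-37 | T2 37-38 | T3 38-39 | T6 39-40 | T2 40-41 | T3 41-42 | T6 42-43 | T2 43-44 | T6 44-45 | T2 45-52 |
Completion: T1=24  T2=52  T3=42  T4=4  T5=27  T6=45  T7=13
Turnaround (C−A): T1=24  T2=52  T3=42  T4=4  T5=27  T6=45  T7=13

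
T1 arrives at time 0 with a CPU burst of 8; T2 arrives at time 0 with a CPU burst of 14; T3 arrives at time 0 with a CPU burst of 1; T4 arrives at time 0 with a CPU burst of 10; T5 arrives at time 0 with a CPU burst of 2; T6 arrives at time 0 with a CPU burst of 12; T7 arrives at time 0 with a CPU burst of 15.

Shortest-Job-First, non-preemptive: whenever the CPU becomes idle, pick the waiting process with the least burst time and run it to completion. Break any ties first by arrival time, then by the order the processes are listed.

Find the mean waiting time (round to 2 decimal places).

16.57

Schedule: | T3 0-1 | T5 1-3 | T1 3-11 | T4 11-21 | T6 21-33 | T2 33-47 | T7 47-62 |
Completion: T1=11  T2=47  T3=1  T4=21  T5=3  T6=33  T7=62
Turnaround (C−A): T1=11  T2=47  T3=1  T4=21  T5=3  T6=33  T7=62
Waiting times: T1=3, T2=33, T3=0, T4=11, T5=1, T6=21, T7=47
Average waiting = (3+33+0+11+1+21+47) / 7 = 116/7 = 16.57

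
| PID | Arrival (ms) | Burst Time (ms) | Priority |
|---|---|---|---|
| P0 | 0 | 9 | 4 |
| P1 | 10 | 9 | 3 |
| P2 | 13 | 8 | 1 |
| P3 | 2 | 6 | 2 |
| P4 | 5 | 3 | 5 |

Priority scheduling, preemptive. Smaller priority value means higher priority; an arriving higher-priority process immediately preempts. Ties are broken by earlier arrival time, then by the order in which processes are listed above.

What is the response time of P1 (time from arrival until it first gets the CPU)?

0

Timeline: | P0 0-2 | P3 2-8 | P0 8-10 | P1 10-13 | P2 13-21 | P1 21-27 | P0 27-32 | P4 32-35 |
Completion: P0=32  P1=27  P2=21  P3=8  P4=35
Turnaround (C−A): P0=32  P1=17  P2=8  P3=6  P4=30
Response(P1) = first start − arrival = 10 − 10 = 0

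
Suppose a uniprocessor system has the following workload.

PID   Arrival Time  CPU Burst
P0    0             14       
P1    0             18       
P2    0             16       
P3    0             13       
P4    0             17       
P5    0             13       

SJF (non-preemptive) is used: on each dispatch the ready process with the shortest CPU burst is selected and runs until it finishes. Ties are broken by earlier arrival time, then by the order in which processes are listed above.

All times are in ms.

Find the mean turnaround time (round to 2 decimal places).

Gantt: | P3 0-13 | P5 13-26 | P0 26-40 | P2 40-56 | P4 56-73 | P1 73-91 |
Completion: P0=40  P1=91  P2=56  P3=13  P4=73  P5=26
Turnaround (C−A): P0=40  P1=91  P2=56  P3=13  P4=73  P5=26
Turnaround times: P0=40, P1=91, P2=56, P3=13, P4=73, P5=26
Average turnaround = (40+91+56+13+73+26) / 6 = 299/6 = 49.83

49.83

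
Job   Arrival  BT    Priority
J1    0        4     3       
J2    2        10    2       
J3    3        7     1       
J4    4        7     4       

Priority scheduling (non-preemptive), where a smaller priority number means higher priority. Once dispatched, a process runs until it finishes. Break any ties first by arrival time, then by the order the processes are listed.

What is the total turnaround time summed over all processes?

Gantt: | J1 0-4 | J3 4-11 | J2 11-21 | J4 21-28 |
Completion: J1=4  J2=21  J3=11  J4=28
Turnaround (C−A): J1=4  J2=19  J3=8  J4=24
Turnaround = completion − arrival: J1=4, J2=19, J3=8, J4=24
Total turnaround = 4 + 19 + 8 + 24 = 55

55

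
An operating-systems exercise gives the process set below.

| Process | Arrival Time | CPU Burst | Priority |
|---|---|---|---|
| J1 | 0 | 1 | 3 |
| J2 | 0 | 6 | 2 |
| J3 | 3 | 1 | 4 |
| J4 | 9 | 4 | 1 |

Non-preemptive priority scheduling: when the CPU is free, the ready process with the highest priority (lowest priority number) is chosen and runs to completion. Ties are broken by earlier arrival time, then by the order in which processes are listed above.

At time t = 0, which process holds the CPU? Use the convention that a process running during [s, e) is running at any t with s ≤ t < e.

Schedule: | J2 0-6 | J1 6-7 | J3 7-8 | idle 8-9 | J4 9-13 |
Completion: J1=7  J2=6  J3=8  J4=13

J2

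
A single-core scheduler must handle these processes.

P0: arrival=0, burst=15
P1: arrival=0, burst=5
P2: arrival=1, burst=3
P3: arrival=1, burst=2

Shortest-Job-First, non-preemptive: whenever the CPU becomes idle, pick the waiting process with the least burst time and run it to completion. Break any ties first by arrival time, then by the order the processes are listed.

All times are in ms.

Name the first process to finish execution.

Gantt: | P1 0-5 | P3 5-7 | P2 7-10 | P0 10-25 |
Completion: P0=25  P1=5  P2=10  P3=7
Finish order: P1 → P3 → P2 → P0

P1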